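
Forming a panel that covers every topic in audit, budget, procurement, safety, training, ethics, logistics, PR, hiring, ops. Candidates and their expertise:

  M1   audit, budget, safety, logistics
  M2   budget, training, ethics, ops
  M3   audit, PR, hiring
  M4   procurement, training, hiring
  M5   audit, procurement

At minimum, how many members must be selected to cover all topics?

4

M1, M2, M3, M4 together cover {audit, budget, procurement, safety, training, ethics, logistics, PR, hiring, ops} — every topic.
No 3 of the 5 members cover everything (all 10 triples fall short), so 4 is minimum.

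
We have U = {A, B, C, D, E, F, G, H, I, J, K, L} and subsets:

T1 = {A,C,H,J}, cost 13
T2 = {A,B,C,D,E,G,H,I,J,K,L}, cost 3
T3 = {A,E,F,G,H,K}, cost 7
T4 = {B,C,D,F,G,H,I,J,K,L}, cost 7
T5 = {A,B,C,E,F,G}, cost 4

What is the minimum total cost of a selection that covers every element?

7

T2, T5 cover every element at cost 3 + 4 = 7.
Any cover uses at least 2 sets; among all covering selections none totals below 7.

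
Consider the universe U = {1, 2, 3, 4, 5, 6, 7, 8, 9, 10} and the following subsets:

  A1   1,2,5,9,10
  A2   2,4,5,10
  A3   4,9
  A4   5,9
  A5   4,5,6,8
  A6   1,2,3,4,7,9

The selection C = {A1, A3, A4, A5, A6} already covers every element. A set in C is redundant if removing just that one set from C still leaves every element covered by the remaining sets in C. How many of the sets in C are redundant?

2

Drop A1: 10 uncovered — not redundant.
Drop A3: the rest still cover every element — redundant.
Drop A4: the rest still cover every element — redundant.
Drop A5: 6, 8 uncovered — not redundant.
Drop A6: 3, 7 uncovered — not redundant.
2 redundant: A3, A4.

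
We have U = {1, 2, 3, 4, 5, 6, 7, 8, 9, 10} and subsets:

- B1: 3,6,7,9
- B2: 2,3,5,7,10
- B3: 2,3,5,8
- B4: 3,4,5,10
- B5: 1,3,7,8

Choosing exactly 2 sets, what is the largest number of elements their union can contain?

7

Choosing B1, B2 covers {2, 3, 5, 6, 7, 9, 10} — 7 elements.
No choice of 2 sets does better; here 1, 4, 8 are left uncovered.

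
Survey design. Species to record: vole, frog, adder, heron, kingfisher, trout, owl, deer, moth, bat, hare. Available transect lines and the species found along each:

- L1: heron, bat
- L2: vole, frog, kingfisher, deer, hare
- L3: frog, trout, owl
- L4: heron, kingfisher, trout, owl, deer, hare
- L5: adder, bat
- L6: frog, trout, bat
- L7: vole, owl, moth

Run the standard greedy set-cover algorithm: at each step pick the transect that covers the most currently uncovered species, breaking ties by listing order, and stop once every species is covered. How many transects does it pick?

Pick 1: L4 covers 6 new species (heron, kingfisher, trout, owl, deer, hare).
Pick 2: L2 covers 2 new species (vole, frog).
Pick 3: L5 covers 2 new species (adder, bat).
Pick 4: L7 covers 1 new species (moth).
Greedy uses 4 transects.

4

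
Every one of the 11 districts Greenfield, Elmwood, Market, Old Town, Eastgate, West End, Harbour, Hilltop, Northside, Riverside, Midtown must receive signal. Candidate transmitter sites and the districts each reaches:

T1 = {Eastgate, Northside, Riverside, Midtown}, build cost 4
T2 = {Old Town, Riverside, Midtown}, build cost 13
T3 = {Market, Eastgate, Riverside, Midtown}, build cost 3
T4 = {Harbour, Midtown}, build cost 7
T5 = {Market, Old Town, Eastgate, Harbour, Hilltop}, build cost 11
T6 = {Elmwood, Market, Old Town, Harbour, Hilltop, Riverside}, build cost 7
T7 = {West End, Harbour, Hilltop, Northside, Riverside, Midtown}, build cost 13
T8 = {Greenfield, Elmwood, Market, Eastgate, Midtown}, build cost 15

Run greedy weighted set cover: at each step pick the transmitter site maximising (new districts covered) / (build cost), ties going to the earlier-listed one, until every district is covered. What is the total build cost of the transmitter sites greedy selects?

Pick 1: T3 adds 4 new (Market, Eastgate, Riverside, Midtown) at build cost 3 (ratio 4/3).
Pick 2: T6 adds 4 new (Elmwood, Old Town, Harbour, Hilltop) at build cost 7 (ratio 4/7).
Pick 3: T1 adds 1 new (Northside) at build cost 4 (ratio 1/4).
Pick 4: T7 adds 1 new (West End) at build cost 13 (ratio 1/13).
Pick 5: T8 adds 1 new (Greenfield) at build cost 15 (ratio 1/15).
Greedy total build cost: 3 + 7 + 4 + 13 + 15 = 42. (The true optimum is 35, so greedy overshoots here.)

42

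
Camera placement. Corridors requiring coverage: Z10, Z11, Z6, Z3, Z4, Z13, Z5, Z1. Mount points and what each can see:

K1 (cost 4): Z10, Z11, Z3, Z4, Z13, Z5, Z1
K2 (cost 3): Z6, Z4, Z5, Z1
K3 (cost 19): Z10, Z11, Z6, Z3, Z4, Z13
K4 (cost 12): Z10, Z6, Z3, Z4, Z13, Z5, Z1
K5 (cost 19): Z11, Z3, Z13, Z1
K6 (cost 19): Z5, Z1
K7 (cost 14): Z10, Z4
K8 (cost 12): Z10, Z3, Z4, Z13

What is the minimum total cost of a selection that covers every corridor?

7

K1, K2 cover every corridor at cost 4 + 3 = 7.
Any cover uses at least 2 camera mounts; among all covering selections none totals below 7.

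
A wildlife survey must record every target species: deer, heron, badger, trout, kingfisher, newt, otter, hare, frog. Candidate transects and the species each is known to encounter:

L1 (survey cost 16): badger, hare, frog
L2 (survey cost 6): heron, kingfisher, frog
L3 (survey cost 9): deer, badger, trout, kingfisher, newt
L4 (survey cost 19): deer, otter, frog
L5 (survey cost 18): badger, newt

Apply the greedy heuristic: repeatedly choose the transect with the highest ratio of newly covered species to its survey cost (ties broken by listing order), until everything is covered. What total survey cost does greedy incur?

Pick 1: L3 adds 5 new (deer, badger, trout, kingfisher, newt) at survey cost 9 (ratio 5/9).
Pick 2: L2 adds 2 new (heron, frog) at survey cost 6 (ratio 2/6).
Pick 3: L1 adds 1 new (hare) at survey cost 16 (ratio 1/16).
Pick 4: L4 adds 1 new (otter) at survey cost 19 (ratio 1/19).
Greedy total survey cost: 9 + 6 + 16 + 19 = 50.

50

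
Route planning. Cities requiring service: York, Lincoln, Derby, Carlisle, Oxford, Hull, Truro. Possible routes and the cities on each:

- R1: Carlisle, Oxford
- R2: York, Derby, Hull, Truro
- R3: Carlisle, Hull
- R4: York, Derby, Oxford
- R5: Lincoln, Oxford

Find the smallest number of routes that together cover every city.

R1, R2, R5 together cover {York, Lincoln, Derby, Carlisle, Oxford, Hull, Truro} — every city.
No 2 of the 5 routes cover everything (all 10 pairs fall short), so 3 is minimum.

3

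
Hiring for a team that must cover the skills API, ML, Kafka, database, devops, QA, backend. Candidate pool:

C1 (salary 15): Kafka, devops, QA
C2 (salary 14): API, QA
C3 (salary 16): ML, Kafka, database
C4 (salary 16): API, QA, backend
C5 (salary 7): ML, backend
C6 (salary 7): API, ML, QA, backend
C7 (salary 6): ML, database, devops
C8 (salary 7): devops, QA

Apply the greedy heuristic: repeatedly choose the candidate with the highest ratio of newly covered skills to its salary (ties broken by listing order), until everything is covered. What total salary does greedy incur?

28

Pick 1: C6 adds 4 new (API, ML, QA, backend) at salary 7 (ratio 4/7).
Pick 2: C7 adds 2 new (database, devops) at salary 6 (ratio 2/6).
Pick 3: C1 adds 1 new (Kafka) at salary 15 (ratio 1/15).
Greedy total salary: 7 + 6 + 15 = 28.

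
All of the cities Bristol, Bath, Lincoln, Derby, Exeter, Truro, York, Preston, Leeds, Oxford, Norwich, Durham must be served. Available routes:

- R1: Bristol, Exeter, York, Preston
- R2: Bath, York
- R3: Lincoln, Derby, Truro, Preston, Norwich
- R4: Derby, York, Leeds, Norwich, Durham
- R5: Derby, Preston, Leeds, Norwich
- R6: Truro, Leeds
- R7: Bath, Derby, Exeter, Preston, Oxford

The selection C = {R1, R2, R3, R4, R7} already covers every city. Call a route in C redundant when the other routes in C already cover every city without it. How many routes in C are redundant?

Drop R1: Bristol uncovered — not redundant.
Drop R2: the rest still cover every city — redundant.
Drop R3: Lincoln, Truro uncovered — not redundant.
Drop R4: Leeds, Durham uncovered — not redundant.
Drop R7: Oxford uncovered — not redundant.
1 redundant: R2.

1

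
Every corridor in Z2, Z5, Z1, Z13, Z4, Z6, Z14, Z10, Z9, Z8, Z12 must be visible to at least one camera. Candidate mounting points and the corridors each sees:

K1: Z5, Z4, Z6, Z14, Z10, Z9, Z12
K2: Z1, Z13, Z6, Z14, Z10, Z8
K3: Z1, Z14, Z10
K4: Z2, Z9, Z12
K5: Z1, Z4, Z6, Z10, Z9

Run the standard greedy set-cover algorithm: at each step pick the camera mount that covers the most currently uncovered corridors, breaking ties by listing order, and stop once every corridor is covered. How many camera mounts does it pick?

3

Pick 1: K1 covers 7 new corridors (Z5, Z4, Z6, Z14, Z10, Z9, Z12).
Pick 2: K2 covers 3 new corridors (Z1, Z13, Z8).
Pick 3: K4 covers 1 new corridors (Z2).
Greedy uses 3 camera mounts.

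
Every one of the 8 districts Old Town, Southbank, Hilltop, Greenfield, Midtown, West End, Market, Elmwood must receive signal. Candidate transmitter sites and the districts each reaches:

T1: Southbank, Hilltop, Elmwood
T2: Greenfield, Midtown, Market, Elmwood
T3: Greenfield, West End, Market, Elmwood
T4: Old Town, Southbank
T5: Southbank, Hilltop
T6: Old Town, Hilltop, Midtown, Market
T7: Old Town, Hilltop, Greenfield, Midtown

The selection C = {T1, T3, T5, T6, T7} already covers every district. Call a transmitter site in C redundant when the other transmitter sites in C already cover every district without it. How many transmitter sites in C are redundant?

4

Drop T1: the rest still cover every district — redundant.
Drop T3: West End uncovered — not redundant.
Drop T5: the rest still cover every district — redundant.
Drop T6: the rest still cover every district — redundant.
Drop T7: the rest still cover every district — redundant.
4 redundant: T1, T5, T6, T7.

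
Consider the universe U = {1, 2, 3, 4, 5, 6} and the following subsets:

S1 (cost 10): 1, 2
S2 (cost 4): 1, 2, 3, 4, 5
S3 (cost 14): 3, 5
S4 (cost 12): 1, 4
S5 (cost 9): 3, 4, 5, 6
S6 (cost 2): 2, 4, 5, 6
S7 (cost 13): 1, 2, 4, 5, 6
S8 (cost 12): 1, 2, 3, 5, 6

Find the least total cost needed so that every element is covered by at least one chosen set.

S2, S6 cover every element at cost 4 + 2 = 6.
Any cover uses at least 2 sets; among all covering selections none totals below 6.

6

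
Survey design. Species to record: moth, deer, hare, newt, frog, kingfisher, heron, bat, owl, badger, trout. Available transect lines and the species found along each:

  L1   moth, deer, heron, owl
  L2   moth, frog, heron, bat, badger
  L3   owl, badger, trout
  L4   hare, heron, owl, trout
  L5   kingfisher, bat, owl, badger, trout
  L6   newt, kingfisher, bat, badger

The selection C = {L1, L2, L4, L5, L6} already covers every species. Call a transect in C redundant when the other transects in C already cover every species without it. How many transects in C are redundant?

1

Drop L1: deer uncovered — not redundant.
Drop L2: frog uncovered — not redundant.
Drop L4: hare uncovered — not redundant.
Drop L5: the rest still cover every species — redundant.
Drop L6: newt uncovered — not redundant.
1 redundant: L5.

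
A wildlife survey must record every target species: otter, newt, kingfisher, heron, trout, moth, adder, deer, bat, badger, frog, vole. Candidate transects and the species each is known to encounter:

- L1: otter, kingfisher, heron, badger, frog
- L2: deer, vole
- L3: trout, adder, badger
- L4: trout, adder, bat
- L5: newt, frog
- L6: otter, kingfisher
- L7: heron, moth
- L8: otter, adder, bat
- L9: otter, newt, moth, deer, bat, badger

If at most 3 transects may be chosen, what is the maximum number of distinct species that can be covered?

11

Choosing L1, L3, L9 covers {otter, newt, kingfisher, heron, trout, moth, adder, deer, bat, badger, frog} — 11 species.
No choice of 3 transects does better; here vole is left uncovered.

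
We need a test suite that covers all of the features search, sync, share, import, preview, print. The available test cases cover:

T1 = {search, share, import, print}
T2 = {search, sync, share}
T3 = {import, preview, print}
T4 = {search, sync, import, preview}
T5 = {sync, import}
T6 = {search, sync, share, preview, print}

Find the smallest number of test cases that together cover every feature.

T1, T4 together cover {search, sync, share, import, preview, print} — every feature.
No single test case contains all 6 features, so 2 is optimal.

2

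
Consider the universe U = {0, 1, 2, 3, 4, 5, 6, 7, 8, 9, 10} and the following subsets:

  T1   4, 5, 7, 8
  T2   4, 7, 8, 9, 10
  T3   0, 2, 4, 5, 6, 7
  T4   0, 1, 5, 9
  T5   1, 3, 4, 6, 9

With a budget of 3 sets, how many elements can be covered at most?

Choosing T2, T3, T5 covers {0, 1, 2, 3, 4, 5, 6, 7, 8, 9, 10} — 11 elements.
That is all 11 elements.

11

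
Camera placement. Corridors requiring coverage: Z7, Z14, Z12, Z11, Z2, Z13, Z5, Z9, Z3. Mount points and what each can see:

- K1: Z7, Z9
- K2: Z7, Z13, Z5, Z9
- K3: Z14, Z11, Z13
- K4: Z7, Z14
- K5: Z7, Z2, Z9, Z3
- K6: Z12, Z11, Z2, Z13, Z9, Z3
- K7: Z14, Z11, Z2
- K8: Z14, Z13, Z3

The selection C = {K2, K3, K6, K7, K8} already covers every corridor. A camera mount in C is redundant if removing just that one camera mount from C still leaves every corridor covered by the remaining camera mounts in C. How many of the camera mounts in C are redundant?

Drop K2: Z7, Z5 uncovered — not redundant.
Drop K3: the rest still cover every corridor — redundant.
Drop K6: Z12 uncovered — not redundant.
Drop K7: the rest still cover every corridor — redundant.
Drop K8: the rest still cover every corridor — redundant.
3 redundant: K3, K7, K8.

3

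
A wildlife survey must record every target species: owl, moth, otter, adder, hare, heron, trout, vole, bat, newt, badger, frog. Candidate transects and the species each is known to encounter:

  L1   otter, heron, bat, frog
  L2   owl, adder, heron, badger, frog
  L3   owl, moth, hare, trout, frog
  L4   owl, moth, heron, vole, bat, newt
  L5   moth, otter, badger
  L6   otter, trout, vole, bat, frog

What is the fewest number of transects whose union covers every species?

L1, L2, L3, L4 together cover {owl, moth, otter, adder, hare, heron, trout, vole, bat, newt, badger, frog} — every species.
No 3 of the 6 transects cover everything (all 20 triples fall short), so 4 is minimum.

4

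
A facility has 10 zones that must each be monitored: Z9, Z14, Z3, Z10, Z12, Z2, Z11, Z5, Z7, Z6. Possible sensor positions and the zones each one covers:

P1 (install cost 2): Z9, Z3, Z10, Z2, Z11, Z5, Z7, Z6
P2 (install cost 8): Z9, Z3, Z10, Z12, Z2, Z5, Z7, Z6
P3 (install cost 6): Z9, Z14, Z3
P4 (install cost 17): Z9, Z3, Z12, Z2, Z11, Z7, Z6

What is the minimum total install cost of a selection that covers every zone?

16

P1, P2, P3 cover every zone at install cost 2 + 8 + 6 = 16.
Any cover uses at least 3 sensor positions; among all covering selections none totals below 16.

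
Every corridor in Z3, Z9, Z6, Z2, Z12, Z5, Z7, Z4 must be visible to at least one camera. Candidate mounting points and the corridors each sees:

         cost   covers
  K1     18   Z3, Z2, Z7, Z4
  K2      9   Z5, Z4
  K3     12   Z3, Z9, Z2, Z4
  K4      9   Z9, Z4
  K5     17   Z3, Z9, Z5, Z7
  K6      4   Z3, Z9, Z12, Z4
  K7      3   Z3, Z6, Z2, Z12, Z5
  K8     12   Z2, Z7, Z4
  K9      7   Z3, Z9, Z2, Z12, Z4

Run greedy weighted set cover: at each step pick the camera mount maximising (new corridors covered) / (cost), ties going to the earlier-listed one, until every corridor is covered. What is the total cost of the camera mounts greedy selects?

19

Pick 1: K7 adds 5 new (Z3, Z6, Z2, Z12, Z5) at cost 3 (ratio 5/3).
Pick 2: K6 adds 2 new (Z9, Z4) at cost 4 (ratio 2/4).
Pick 3: K8 adds 1 new (Z7) at cost 12 (ratio 1/12).
Greedy total cost: 3 + 4 + 12 = 19.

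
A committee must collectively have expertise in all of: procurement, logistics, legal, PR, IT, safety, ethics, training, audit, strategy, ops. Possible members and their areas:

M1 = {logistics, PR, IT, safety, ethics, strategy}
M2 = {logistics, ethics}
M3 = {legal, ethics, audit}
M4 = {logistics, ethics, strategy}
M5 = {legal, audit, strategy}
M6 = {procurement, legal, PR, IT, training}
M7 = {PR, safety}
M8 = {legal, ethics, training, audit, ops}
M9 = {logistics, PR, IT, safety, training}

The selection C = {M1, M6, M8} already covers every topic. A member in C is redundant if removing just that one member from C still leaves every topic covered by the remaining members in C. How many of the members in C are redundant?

0

Drop M1: logistics, safety, strategy uncovered — not redundant.
Drop M6: procurement uncovered — not redundant.
Drop M8: audit, ops uncovered — not redundant.
None of the members in C is redundant.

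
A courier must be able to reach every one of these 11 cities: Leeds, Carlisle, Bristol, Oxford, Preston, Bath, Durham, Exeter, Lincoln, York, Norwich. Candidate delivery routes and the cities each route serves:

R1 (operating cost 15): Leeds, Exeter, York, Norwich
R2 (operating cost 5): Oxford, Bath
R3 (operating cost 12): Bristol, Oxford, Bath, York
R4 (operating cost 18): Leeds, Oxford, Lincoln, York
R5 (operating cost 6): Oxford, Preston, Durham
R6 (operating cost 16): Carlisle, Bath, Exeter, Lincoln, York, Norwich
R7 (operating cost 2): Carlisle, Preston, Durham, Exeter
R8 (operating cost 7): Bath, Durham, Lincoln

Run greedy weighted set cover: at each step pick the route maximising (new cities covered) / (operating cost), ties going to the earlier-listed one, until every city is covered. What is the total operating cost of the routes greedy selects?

41

Pick 1: R7 adds 4 new (Carlisle, Preston, Durham, Exeter) at operating cost 2 (ratio 4/2).
Pick 2: R2 adds 2 new (Oxford, Bath) at operating cost 5 (ratio 2/5).
Pick 3: R1 adds 3 new (Leeds, York, Norwich) at operating cost 15 (ratio 3/15).
Pick 4: R8 adds 1 new (Lincoln) at operating cost 7 (ratio 1/7).
Pick 5: R3 adds 1 new (Bristol) at operating cost 12 (ratio 1/12).
Greedy total operating cost: 2 + 5 + 15 + 7 + 12 = 41. (The true optimum is 36, so greedy overshoots here.)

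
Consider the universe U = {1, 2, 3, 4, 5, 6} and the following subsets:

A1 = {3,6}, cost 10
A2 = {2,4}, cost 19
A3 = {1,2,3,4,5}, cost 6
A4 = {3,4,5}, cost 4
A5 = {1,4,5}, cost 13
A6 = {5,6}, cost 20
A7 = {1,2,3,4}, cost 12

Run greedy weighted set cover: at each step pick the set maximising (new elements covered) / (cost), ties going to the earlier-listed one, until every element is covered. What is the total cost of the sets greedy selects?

Pick 1: A3 adds 5 new (1, 2, 3, 4, 5) at cost 6 (ratio 5/6).
Pick 2: A1 adds 1 new (6) at cost 10 (ratio 1/10).
Greedy total cost: 6 + 10 = 16.

16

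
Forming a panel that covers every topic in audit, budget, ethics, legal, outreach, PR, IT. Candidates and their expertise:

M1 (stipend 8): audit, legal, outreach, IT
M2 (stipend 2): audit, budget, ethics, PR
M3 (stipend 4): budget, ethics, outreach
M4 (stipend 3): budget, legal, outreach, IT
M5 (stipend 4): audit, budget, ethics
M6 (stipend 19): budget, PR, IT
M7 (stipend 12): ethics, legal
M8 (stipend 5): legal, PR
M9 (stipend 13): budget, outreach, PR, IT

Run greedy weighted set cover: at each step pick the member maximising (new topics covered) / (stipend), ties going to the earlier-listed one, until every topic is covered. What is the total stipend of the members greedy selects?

Pick 1: M2 adds 4 new (audit, budget, ethics, PR) at stipend 2 (ratio 4/2).
Pick 2: M4 adds 3 new (legal, outreach, IT) at stipend 3 (ratio 3/3).
Greedy total stipend: 2 + 3 = 5.

5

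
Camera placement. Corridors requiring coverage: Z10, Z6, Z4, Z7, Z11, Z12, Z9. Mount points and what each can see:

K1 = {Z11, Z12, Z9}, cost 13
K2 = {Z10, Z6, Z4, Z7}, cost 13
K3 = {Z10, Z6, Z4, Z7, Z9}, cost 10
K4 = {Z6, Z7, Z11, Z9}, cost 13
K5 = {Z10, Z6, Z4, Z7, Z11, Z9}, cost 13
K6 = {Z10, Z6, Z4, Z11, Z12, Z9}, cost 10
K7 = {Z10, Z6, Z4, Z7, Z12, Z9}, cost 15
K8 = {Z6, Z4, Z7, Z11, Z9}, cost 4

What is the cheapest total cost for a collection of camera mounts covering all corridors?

K6, K8 cover every corridor at cost 10 + 4 = 14.
Any cover uses at least 2 camera mounts; among all covering selections none totals below 14.

14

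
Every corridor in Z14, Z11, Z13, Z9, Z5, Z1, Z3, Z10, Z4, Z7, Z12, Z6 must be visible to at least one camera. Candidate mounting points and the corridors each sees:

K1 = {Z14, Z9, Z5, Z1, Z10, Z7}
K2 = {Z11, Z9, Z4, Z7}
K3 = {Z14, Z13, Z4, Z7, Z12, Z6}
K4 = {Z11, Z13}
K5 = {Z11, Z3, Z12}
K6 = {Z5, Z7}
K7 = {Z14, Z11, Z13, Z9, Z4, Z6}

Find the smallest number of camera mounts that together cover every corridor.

K1, K3, K5 together cover {Z14, Z11, Z13, Z9, Z5, Z1, Z3, Z10, Z4, Z7, Z12, Z6} — every corridor.
No 2 of the 7 camera mounts cover everything (all 21 pairs fall short), so 3 is minimum.

3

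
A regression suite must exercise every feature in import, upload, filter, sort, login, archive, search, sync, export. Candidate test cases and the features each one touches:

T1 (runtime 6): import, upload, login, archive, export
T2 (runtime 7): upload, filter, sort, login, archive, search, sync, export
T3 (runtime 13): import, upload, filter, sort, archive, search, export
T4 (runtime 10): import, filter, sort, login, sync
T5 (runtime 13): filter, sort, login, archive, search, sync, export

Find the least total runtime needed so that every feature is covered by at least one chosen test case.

T1, T2 cover every feature at runtime 6 + 7 = 13.
Any cover uses at least 2 test cases; among all covering selections none totals below 13.

13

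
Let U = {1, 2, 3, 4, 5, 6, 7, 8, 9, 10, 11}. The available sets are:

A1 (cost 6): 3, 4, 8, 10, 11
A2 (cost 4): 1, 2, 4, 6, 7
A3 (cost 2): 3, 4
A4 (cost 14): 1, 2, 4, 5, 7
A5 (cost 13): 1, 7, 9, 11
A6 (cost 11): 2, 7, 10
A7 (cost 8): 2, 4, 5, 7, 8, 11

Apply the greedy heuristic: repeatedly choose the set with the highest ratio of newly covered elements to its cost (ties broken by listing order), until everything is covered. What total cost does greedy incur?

31

Pick 1: A2 adds 5 new (1, 2, 4, 6, 7) at cost 4 (ratio 5/4).
Pick 2: A1 adds 4 new (3, 8, 10, 11) at cost 6 (ratio 4/6).
Pick 3: A7 adds 1 new (5) at cost 8 (ratio 1/8).
Pick 4: A5 adds 1 new (9) at cost 13 (ratio 1/13).
Greedy total cost: 4 + 6 + 8 + 13 = 31.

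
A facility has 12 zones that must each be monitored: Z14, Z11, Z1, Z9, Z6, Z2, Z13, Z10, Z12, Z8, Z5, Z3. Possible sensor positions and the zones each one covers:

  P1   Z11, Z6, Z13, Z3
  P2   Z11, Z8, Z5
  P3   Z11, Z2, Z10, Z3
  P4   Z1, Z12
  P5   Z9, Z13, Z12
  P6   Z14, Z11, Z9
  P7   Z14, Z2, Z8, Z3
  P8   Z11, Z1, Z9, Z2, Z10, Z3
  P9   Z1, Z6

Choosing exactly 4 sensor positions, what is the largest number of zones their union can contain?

Choosing P1, P2, P4, P8 covers {Z11, Z1, Z9, Z6, Z2, Z13, Z10, Z12, Z8, Z5, Z3} — 11 zones.
No choice of 4 sensor positions does better; here Z14 is left uncovered.

11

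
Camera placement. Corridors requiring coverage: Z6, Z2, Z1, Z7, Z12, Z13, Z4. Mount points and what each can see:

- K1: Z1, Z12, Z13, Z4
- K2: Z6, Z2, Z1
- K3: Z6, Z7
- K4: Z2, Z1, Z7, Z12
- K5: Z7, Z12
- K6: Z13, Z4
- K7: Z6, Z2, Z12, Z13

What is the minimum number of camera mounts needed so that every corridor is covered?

3

K1, K2, K3 together cover {Z6, Z2, Z1, Z7, Z12, Z13, Z4} — every corridor.
No 2 of the 7 camera mounts cover everything (all 21 pairs fall short), so 3 is minimum.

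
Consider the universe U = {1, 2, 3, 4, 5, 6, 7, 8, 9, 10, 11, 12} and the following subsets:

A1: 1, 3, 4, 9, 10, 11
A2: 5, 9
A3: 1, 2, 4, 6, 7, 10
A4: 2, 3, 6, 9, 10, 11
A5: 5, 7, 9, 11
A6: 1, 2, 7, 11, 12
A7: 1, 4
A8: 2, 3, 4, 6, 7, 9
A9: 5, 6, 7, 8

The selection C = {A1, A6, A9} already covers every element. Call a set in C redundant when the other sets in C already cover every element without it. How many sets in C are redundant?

Drop A1: 3, 4, 9, 10 uncovered — not redundant.
Drop A6: 2, 12 uncovered — not redundant.
Drop A9: 5, 6, 8 uncovered — not redundant.
None of the sets in C is redundant.

0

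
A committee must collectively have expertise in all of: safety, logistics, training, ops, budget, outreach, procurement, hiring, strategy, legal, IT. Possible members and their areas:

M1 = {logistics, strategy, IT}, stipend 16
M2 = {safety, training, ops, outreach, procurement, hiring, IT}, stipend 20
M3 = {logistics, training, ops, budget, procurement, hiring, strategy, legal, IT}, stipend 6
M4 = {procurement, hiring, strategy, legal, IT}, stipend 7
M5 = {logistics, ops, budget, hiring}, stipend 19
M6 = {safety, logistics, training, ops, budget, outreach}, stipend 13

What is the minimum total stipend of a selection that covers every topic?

M3, M6 cover every topic at stipend 6 + 13 = 19.
Any cover uses at least 2 members; among all covering selections none totals below 19.

19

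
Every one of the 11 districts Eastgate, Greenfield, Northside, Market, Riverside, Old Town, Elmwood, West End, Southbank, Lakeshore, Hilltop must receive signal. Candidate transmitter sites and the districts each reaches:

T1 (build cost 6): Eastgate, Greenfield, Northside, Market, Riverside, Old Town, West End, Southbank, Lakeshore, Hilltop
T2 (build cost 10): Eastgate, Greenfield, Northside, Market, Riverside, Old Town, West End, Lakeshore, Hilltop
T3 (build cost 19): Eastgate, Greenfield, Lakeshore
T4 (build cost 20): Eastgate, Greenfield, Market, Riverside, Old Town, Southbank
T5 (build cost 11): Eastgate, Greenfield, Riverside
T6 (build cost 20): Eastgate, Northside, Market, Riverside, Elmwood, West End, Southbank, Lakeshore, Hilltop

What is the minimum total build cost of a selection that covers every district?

26

T1, T6 cover every district at build cost 6 + 20 = 26.
Any cover uses at least 2 transmitter sites; among all covering selections none totals below 26.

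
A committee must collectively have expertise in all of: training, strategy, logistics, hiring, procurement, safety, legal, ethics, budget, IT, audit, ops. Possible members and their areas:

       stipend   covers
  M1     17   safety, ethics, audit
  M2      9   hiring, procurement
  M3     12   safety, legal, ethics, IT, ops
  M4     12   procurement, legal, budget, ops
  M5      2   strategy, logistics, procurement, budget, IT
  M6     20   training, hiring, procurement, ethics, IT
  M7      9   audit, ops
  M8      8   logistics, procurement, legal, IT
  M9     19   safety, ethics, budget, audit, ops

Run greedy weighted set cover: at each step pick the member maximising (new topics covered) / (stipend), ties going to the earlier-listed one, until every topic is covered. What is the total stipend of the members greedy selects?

52

Pick 1: M5 adds 5 new (strategy, logistics, procurement, budget, IT) at stipend 2 (ratio 5/2).
Pick 2: M3 adds 4 new (safety, legal, ethics, ops) at stipend 12 (ratio 4/12).
Pick 3: M2 adds 1 new (hiring) at stipend 9 (ratio 1/9).
Pick 4: M7 adds 1 new (audit) at stipend 9 (ratio 1/9).
Pick 5: M6 adds 1 new (training) at stipend 20 (ratio 1/20).
Greedy total stipend: 2 + 12 + 9 + 9 + 20 = 52. (The true optimum is 43, so greedy overshoots here.)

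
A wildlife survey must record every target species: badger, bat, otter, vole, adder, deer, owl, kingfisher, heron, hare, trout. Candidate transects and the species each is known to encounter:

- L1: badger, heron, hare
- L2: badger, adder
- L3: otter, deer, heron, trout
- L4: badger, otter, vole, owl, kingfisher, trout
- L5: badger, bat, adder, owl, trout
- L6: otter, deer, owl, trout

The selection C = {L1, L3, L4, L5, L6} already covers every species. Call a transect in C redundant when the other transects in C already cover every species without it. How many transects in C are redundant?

Drop L1: hare uncovered — not redundant.
Drop L3: the rest still cover every species — redundant.
Drop L4: vole, kingfisher uncovered — not redundant.
Drop L5: bat, adder uncovered — not redundant.
Drop L6: the rest still cover every species — redundant.
2 redundant: L3, L6.

2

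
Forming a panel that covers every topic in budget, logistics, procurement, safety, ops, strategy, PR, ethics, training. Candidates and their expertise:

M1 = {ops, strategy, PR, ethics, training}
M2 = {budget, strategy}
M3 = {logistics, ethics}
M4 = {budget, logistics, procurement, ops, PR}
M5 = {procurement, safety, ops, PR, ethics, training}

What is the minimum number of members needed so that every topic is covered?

M1, M4, M5 together cover {budget, logistics, procurement, safety, ops, strategy, PR, ethics, training} — every topic.
No 2 of the 5 members cover everything (all 10 pairs fall short), so 3 is minimum.

3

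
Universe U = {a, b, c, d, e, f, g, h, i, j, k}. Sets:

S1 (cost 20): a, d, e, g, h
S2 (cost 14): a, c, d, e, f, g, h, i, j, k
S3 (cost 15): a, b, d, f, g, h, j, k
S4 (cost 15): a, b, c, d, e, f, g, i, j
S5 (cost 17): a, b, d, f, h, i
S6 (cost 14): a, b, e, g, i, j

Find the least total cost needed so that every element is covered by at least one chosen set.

S2, S6 cover every element at cost 14 + 14 = 28.
Any cover uses at least 2 sets; among all covering selections none totals below 28.

28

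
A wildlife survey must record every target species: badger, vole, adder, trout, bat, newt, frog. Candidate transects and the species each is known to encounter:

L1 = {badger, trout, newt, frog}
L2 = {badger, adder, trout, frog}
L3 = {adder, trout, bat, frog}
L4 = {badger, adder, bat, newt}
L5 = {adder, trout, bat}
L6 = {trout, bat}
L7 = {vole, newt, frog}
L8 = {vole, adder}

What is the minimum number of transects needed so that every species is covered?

3

L1, L3, L7 together cover {badger, vole, adder, trout, bat, newt, frog} — every species.
No 2 of the 8 transects cover everything (all 28 pairs fall short), so 3 is minimum.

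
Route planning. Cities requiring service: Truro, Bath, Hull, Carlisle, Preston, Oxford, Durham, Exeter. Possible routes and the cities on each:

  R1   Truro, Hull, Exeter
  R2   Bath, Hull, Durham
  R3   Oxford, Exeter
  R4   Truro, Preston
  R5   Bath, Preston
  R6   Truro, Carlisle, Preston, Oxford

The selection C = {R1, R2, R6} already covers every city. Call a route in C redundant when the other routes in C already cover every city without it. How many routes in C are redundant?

Drop R1: Exeter uncovered — not redundant.
Drop R2: Bath, Durham uncovered — not redundant.
Drop R6: Carlisle, Preston, Oxford uncovered — not redundant.
None of the routes in C is redundant.

0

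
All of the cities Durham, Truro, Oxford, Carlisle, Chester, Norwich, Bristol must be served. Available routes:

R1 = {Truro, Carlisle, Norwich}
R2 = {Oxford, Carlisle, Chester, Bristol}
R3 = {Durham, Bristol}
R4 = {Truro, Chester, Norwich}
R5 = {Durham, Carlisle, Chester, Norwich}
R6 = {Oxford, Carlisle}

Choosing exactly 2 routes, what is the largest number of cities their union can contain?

Choosing R1, R2 covers {Truro, Oxford, Carlisle, Chester, Norwich, Bristol} — 6 cities.
No choice of 2 routes does better; here Durham is left uncovered.

6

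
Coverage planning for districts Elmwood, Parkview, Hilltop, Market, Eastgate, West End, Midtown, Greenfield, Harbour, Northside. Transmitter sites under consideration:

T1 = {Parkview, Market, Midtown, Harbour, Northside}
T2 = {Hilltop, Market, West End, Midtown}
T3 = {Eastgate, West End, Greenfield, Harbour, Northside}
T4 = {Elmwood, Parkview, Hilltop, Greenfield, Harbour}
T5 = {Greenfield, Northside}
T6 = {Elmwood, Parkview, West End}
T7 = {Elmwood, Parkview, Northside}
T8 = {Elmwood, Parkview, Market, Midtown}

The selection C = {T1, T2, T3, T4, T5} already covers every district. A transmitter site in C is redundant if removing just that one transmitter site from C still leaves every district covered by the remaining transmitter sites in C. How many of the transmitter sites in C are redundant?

3

Drop T1: the rest still cover every district — redundant.
Drop T2: the rest still cover every district — redundant.
Drop T3: Eastgate uncovered — not redundant.
Drop T4: Elmwood uncovered — not redundant.
Drop T5: the rest still cover every district — redundant.
3 redundant: T1, T2, T5.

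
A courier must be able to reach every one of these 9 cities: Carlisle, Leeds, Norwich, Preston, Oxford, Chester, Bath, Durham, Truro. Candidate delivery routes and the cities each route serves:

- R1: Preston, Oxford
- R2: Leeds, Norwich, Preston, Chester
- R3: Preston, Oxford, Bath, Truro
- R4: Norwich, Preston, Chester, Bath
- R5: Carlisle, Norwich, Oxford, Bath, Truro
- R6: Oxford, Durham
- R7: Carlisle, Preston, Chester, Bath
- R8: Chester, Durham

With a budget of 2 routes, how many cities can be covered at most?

Choosing R2, R5 covers {Carlisle, Leeds, Norwich, Preston, Oxford, Chester, Bath, Truro} — 8 cities.
No choice of 2 routes does better; here Durham is left uncovered.

8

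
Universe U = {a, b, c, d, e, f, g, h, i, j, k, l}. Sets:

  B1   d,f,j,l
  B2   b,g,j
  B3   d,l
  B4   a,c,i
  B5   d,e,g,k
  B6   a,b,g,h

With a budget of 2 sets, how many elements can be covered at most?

8

Choosing B1, B6 covers {a, b, d, f, g, h, j, l} — 8 elements.
No choice of 2 sets does better; here c, e, i, k are left uncovered.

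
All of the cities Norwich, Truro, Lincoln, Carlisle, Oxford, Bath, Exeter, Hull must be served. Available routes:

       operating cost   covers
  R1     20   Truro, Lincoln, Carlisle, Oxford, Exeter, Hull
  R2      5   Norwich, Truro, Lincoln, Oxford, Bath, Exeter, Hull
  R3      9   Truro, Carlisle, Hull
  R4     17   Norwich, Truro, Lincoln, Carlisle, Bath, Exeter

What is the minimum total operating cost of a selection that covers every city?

14

R2, R3 cover every city at operating cost 5 + 9 = 14.
Any cover uses at least 2 routes; among all covering selections none totals below 14.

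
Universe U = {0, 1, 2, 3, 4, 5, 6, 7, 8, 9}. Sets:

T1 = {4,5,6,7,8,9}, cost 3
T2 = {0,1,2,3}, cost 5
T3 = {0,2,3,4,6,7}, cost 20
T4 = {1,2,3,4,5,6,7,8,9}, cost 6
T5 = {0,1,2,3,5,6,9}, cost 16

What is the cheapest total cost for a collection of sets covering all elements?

T1, T2 cover every element at cost 3 + 5 = 8.
Any cover uses at least 2 sets; among all covering selections none totals below 8.

8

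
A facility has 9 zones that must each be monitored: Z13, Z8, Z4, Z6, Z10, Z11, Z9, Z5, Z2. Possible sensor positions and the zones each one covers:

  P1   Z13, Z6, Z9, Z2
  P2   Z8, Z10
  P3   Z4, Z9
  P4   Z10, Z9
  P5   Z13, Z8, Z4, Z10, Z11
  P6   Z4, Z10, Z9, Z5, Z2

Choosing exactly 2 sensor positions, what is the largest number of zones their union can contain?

Choosing P1, P5 covers {Z13, Z8, Z4, Z6, Z10, Z11, Z9, Z2} — 8 zones.
No choice of 2 sensor positions does better; here Z5 is left uncovered.

8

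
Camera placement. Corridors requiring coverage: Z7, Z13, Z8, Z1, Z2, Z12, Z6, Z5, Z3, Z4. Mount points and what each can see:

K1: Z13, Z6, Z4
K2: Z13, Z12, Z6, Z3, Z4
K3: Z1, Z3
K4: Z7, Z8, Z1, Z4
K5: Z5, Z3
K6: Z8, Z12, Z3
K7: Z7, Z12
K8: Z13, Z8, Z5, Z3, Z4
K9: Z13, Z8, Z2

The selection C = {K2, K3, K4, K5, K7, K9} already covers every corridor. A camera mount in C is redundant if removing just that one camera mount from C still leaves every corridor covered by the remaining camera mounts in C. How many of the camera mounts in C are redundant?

Drop K2: Z6 uncovered — not redundant.
Drop K3: the rest still cover every corridor — redundant.
Drop K4: the rest still cover every corridor — redundant.
Drop K5: Z5 uncovered — not redundant.
Drop K7: the rest still cover every corridor — redundant.
Drop K9: Z2 uncovered — not redundant.
3 redundant: K3, K4, K7.

3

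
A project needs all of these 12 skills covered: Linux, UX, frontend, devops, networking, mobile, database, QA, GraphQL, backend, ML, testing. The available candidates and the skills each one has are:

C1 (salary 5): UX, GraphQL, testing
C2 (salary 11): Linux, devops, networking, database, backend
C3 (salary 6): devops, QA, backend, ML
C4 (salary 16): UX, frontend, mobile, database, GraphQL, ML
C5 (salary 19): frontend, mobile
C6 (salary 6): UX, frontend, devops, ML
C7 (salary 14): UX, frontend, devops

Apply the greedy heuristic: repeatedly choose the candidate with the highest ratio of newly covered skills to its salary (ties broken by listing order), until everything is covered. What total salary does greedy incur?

44

Pick 1: C3 adds 4 new (devops, QA, backend, ML) at salary 6 (ratio 4/6).
Pick 2: C1 adds 3 new (UX, GraphQL, testing) at salary 5 (ratio 3/5).
Pick 3: C2 adds 3 new (Linux, networking, database) at salary 11 (ratio 3/11).
Pick 4: C6 adds 1 new (frontend) at salary 6 (ratio 1/6).
Pick 5: C4 adds 1 new (mobile) at salary 16 (ratio 1/16).
Greedy total salary: 6 + 5 + 11 + 6 + 16 = 44. (The true optimum is 38, so greedy overshoots here.)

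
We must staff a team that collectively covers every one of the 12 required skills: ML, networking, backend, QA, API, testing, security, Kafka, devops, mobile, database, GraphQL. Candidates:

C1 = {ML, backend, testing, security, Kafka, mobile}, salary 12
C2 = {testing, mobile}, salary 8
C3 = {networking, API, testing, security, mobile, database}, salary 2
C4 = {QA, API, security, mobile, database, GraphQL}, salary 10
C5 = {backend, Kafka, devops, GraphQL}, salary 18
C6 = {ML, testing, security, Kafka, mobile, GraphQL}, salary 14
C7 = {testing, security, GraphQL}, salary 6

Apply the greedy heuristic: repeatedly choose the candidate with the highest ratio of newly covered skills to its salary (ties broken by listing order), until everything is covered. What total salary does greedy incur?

Pick 1: C3 adds 6 new (networking, API, testing, security, mobile, database) at salary 2 (ratio 6/2).
Pick 2: C1 adds 3 new (ML, backend, Kafka) at salary 12 (ratio 3/12).
Pick 3: C4 adds 2 new (QA, GraphQL) at salary 10 (ratio 2/10).
Pick 4: C5 adds 1 new (devops) at salary 18 (ratio 1/18).
Greedy total salary: 2 + 12 + 10 + 18 = 42.

42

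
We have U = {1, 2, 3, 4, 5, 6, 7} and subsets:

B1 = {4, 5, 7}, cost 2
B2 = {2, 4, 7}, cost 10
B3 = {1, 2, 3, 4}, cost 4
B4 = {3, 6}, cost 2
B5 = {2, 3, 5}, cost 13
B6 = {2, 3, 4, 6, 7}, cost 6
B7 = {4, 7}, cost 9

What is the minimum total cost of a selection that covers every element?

B1, B3, B4 cover every element at cost 2 + 4 + 2 = 8.
Any cover uses at least 3 sets; among all covering selections none totals below 8.

8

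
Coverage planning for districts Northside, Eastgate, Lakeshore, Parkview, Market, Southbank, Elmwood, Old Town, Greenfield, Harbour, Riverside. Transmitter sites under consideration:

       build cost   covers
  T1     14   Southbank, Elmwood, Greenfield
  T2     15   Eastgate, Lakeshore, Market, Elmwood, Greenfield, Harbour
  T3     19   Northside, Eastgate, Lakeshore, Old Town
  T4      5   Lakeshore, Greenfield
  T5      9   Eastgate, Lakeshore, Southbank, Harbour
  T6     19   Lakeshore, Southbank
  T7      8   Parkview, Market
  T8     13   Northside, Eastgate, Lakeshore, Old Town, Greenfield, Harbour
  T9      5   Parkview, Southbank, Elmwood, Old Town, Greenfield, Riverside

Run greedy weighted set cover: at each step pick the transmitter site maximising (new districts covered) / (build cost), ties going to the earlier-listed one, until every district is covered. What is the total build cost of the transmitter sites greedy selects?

Pick 1: T9 adds 6 new (Parkview, Southbank, Elmwood, Old Town, Greenfield, Riverside) at build cost 5 (ratio 6/5).
Pick 2: T5 adds 3 new (Eastgate, Lakeshore, Harbour) at build cost 9 (ratio 3/9).
Pick 3: T7 adds 1 new (Market) at build cost 8 (ratio 1/8).
Pick 4: T8 adds 1 new (Northside) at build cost 13 (ratio 1/13).
Greedy total build cost: 5 + 9 + 8 + 13 = 35. (The true optimum is 26, so greedy overshoots here.)

35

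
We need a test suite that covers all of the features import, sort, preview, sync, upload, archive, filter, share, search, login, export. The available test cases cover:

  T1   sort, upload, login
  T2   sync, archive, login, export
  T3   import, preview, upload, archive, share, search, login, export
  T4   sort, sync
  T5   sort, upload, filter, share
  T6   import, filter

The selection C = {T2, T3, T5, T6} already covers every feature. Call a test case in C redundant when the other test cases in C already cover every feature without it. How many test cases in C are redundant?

1

Drop T2: sync uncovered — not redundant.
Drop T3: preview, search uncovered — not redundant.
Drop T5: sort uncovered — not redundant.
Drop T6: the rest still cover every feature — redundant.
1 redundant: T6.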